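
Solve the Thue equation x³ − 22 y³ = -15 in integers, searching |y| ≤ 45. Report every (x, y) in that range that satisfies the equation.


The equation is x³ - 22y³ = -15. For fixed y, x³ = 22·y³ − 15, so a solution requires the RHS to be a perfect cube.
Strategy: iterate y from -45 to 45, compute RHS = 22·y³ − 15, and check whether it is a (positive or negative) perfect cube.
Check small values of y:
  y = 0: RHS = -15 is not a perfect cube.
  y = 1: RHS = 7 is not a perfect cube.
  y = -1: RHS = -37 is not a perfect cube.
  y = 2: RHS = 161 is not a perfect cube.
  y = -2: RHS = -191 is not a perfect cube.
  y = 3: RHS = 579 is not a perfect cube.
  y = -3: RHS = -609 is not a perfect cube.
Continuing the search up to |y| = 45 finds no solutions either.
No (x, y) in the scanned range satisfies the equation.

No integer solutions with |y| ≤ 45.


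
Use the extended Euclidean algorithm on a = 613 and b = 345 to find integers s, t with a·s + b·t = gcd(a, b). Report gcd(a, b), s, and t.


Euclidean algorithm on (613, 345) — divide until remainder is 0:
  613 = 1 · 345 + 268
  345 = 1 · 268 + 77
  268 = 3 · 77 + 37
  77 = 2 · 37 + 3
  37 = 12 · 3 + 1
  3 = 3 · 1 + 0
gcd(613, 345) = 1.
Track Bezout coefficients alongside the remainders: start with r₀ = 613 = a·1 + b·0 (s = 1, t = 0) and r₁ = 345 = a·0 + b·1 (s = 0, t = 1); each new remainder r_{k+1} = r_{k-1} − q_k·r_k inherits s_{k+1} = s_{k-1} − q_k·s_k, t_{k+1} = t_{k-1} − q_k·t_k, so r_k = a·s_k + b·t_k at every step:
  q = 1: r = 268, s = 1 − 1·0 = 1, t = 0 − 1·1 = -1  (check: 613·1 + 345·(-1) = 268)
  q = 1: r = 77, s = 0 − 1·1 = -1, t = 1 − 1·(-1) = 2  (check: 613·(-1) + 345·2 = 77)
  q = 3: r = 37, s = 1 − 3·(-1) = 4, t = -1 − 3·2 = -7  (check: 613·4 + 345·(-7) = 37)
  q = 2: r = 3, s = -1 − 2·4 = -9, t = 2 − 2·(-7) = 16  (check: 613·(-9) + 345·16 = 3)
  q = 12: r = 1, s = 4 − 12·(-9) = 112, t = -7 − 12·16 = -199  (check: 613·112 + 345·(-199) = 1)
The row with r = 1 (the gcd) gives the Bezout coefficients s = 112, t = -199.
Result: 613 · (112) + 345 · (-199) = 1.

gcd(613, 345) = 1; s = 112, t = -199 (check: 613·112 + 345·(-199) = 1).


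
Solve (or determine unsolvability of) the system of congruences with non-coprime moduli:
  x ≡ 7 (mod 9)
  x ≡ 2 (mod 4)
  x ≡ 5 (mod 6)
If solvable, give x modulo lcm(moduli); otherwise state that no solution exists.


Moduli 9, 4, 6 are not pairwise coprime, so CRT works modulo lcm(m_i) when all pairwise compatibility conditions hold.
Pairwise compatibility: gcd(m_i, m_j) must divide a_i - a_j for every pair.
Merge one congruence at a time:
  Start: x ≡ 7 (mod 9).
  Combine with x ≡ 2 (mod 4): gcd(9, 4) = 1; 2 - 7 = -5, which IS divisible by 1, so compatible.
    Write x = 7 + 9·t and substitute into x ≡ 2 (mod 4): 9·t ≡ 2 − 7 = -5 (mod 4).
    Reduce coefficients mod 4: 1·t ≡ 3 (mod 4).
    So t ≡ 3 (mod 4).
    Then x = 7 + 9·3 = 34, valid modulo lcm(9, 4) = 36: x ≡ 34 (mod 36).
  Combine with x ≡ 5 (mod 6): gcd(36, 6) = 6, and 5 - 34 = -29 is NOT divisible by 6.
    ⇒ system is inconsistent (no integer solution).

No solution (the system is inconsistent).


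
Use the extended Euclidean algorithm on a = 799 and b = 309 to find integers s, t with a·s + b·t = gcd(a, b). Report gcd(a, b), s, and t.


Euclidean algorithm on (799, 309) — divide until remainder is 0:
  799 = 2 · 309 + 181
  309 = 1 · 181 + 128
  181 = 1 · 128 + 53
  128 = 2 · 53 + 22
  53 = 2 · 22 + 9
  22 = 2 · 9 + 4
  9 = 2 · 4 + 1
  4 = 4 · 1 + 0
gcd(799, 309) = 1.
Track Bezout coefficients alongside the remainders: start with r₀ = 799 = a·1 + b·0 (s = 1, t = 0) and r₁ = 309 = a·0 + b·1 (s = 0, t = 1); each new remainder r_{k+1} = r_{k-1} − q_k·r_k inherits s_{k+1} = s_{k-1} − q_k·s_k, t_{k+1} = t_{k-1} − q_k·t_k, so r_k = a·s_k + b·t_k at every step:
  q = 2: r = 181, s = 1 − 2·0 = 1, t = 0 − 2·1 = -2  (check: 799·1 + 309·(-2) = 181)
  q = 1: r = 128, s = 0 − 1·1 = -1, t = 1 − 1·(-2) = 3  (check: 799·(-1) + 309·3 = 128)
  q = 1: r = 53, s = 1 − 1·(-1) = 2, t = -2 − 1·3 = -5  (check: 799·2 + 309·(-5) = 53)
  q = 2: r = 22, s = -1 − 2·2 = -5, t = 3 − 2·(-5) = 13  (check: 799·(-5) + 309·13 = 22)
  q = 2: r = 9, s = 2 − 2·(-5) = 12, t = -5 − 2·13 = -31  (check: 799·12 + 309·(-31) = 9)
  q = 2: r = 4, s = -5 − 2·12 = -29, t = 13 − 2·(-31) = 75  (check: 799·(-29) + 309·75 = 4)
  q = 2: r = 1, s = 12 − 2·(-29) = 70, t = -31 − 2·75 = -181  (check: 799·70 + 309·(-181) = 1)
The row with r = 1 (the gcd) gives the Bezout coefficients s = 70, t = -181.
Result: 799 · (70) + 309 · (-181) = 1.

gcd(799, 309) = 1; s = 70, t = -181 (check: 799·70 + 309·(-181) = 1).


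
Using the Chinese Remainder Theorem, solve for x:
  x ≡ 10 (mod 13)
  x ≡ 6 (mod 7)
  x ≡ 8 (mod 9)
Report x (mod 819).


Moduli 13, 7, 9 are pairwise coprime; by CRT there is a unique solution modulo M = 13 · 7 · 9 = 819.
Solve pairwise, accumulating the modulus:
  Start with x ≡ 10 (mod 13).
  Combine with x ≡ 6 (mod 7): since gcd(13, 7) = 1, we get a unique residue mod 91.
    Write x = 10 + 13·t and substitute into x ≡ 6 (mod 7): 13·t ≡ 6 − 10 = -4 (mod 7).
    Reduce coefficients mod 7: 6·t ≡ 3 (mod 7).
    The inverse of 6 mod 7 is 6 (since 6·6 = 36 = 5·7 + 1), so t ≡ 6·3 = 18 ≡ 4 (mod 7).
    Then x = 10 + 13·4 = 62, valid modulo lcm(13, 7) = 91: x ≡ 62 (mod 91).
  Combine with x ≡ 8 (mod 9): since gcd(91, 9) = 1, we get a unique residue mod 819.
    Write x = 62 + 91·t and substitute into x ≡ 8 (mod 9): 91·t ≡ 8 − 62 = -54 (mod 9).
    Reduce coefficients mod 9: 1·t ≡ 0 (mod 9).
    So t ≡ 0 (mod 9).
    Then x = 62 + 91·0 = 62, valid modulo lcm(91, 9) = 819: x ≡ 62 (mod 819).
Verify: 62 mod 13 = 10 ✓, 62 mod 7 = 6 ✓, 62 mod 9 = 8 ✓.

x ≡ 62 (mod 819).


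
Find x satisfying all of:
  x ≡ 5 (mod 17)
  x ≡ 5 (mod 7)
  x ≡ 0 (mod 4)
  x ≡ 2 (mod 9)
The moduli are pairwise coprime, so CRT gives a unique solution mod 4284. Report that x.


Product of moduli M = 17 · 7 · 4 · 9 = 4284.
Merge one congruence at a time:
  Start: x ≡ 5 (mod 17).
  Combine with x ≡ 5 (mod 7); new modulus lcm = 119.
    Write x = 5 + 17·t and substitute into x ≡ 5 (mod 7): 17·t ≡ 5 − 5 = 0 (mod 7).
    Reduce coefficients mod 7: 3·t ≡ 0 (mod 7).
    The inverse of 3 mod 7 is 5 (since 3·5 = 15 = 2·7 + 1), so t ≡ 5·0 = 0 ≡ 0 (mod 7).
    Then x = 5 + 17·0 = 5, valid modulo lcm(17, 7) = 119: x ≡ 5 (mod 119).
  Combine with x ≡ 0 (mod 4); new modulus lcm = 476.
    Write x = 5 + 119·t and substitute into x ≡ 0 (mod 4): 119·t ≡ 0 − 5 = -5 (mod 4).
    Reduce coefficients mod 4: 3·t ≡ 3 (mod 4).
    The inverse of 3 mod 4 is 3 (since 3·3 = 9 = 2·4 + 1), so t ≡ 3·3 = 9 ≡ 1 (mod 4).
    Then x = 5 + 119·1 = 124, valid modulo lcm(119, 4) = 476: x ≡ 124 (mod 476).
  Combine with x ≡ 2 (mod 9); new modulus lcm = 4284.
    Write x = 124 + 476·t and substitute into x ≡ 2 (mod 9): 476·t ≡ 2 − 124 = -122 (mod 9).
    Reduce coefficients mod 9: 8·t ≡ 4 (mod 9).
    The inverse of 8 mod 9 is 8 (since 8·8 = 64 = 7·9 + 1), so t ≡ 8·4 = 32 ≡ 5 (mod 9).
    Then x = 124 + 476·5 = 2504, valid modulo lcm(476, 9) = 4284: x ≡ 2504 (mod 4284).
Verify against each original: 2504 mod 17 = 5, 2504 mod 7 = 5, 2504 mod 4 = 0, 2504 mod 9 = 2.

x ≡ 2504 (mod 4284).


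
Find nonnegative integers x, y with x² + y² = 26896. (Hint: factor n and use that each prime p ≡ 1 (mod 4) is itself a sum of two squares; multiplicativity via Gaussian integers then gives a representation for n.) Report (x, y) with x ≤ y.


Step 1: Factor n = 26896 = 2^4 · 41^2.
Step 2: Check the mod-4 condition on each prime factor: 2 = 2 (special); 41 ≡ 1 (mod 4), exponent 2.
All primes ≡ 3 (mod 4) appear to even exponent (or don't appear), so by the two-squares theorem n IS expressible as a sum of two squares.
Step 3: Build a representation. Group n = k² · m with k = 4 and m = 41 · 41 = 1681 (a product of primes ≡ 1 (mod 4)); a representation of m scales to one of n via (k·x)² + (k·y)² = k²(x² + y²). Each prime p ≡ 1 (mod 4) is itself a sum of two squares; find a² by testing p − a² for a perfect square:
  41: 41 − 1² = 40, 41 − 2² = 37, 41 − 3² = 32, 41 − 4² = 25 = 5² ⇒ 41 = 4² + 5².
  Combine using the Brahmagupta–Fibonacci identity (a² + b²)(c² + d²) = (ac − bd)² + (ad + bc)² = (ac + bd)² + (ad − bc)²:
  41 · 41 = 1681: from (4² + 5²)(4² + 5²), take (4·4 − 5·5, 4·5 + 5·4) = (16 − 25, 20 + 20) = (-9, 40); dropping signs (only squares matter) gives (9, 40); check 9² + 40² = 81 + 1600 = 1681 ✓.
  Scale by k = 4: (4·9, 4·40) = (36, 160).
Step 4: Order so x ≤ y and verify: 36² + 160² = 1296 + 25600 = 26896 = n. ✓

n = 26896 = 36² + 160² (one valid representation with x ≤ y).


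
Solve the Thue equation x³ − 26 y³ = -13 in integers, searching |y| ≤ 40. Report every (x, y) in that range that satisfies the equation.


The equation is x³ - 26y³ = -13. For fixed y, x³ = 26·y³ − 13, so a solution requires the RHS to be a perfect cube.
Strategy: iterate y from -40 to 40, compute RHS = 26·y³ − 13, and check whether it is a (positive or negative) perfect cube.
Check small values of y:
  y = 0: RHS = -13 is not a perfect cube.
  y = 1: RHS = 13 is not a perfect cube.
  y = -1: RHS = -39 is not a perfect cube.
  y = 2: RHS = 195 is not a perfect cube.
  y = -2: RHS = -221 is not a perfect cube.
  y = 3: RHS = 689 is not a perfect cube.
  y = -3: RHS = -715 is not a perfect cube.
Continuing the search up to |y| = 40 finds no solutions either.
No (x, y) in the scanned range satisfies the equation.

No integer solutions with |y| ≤ 40.


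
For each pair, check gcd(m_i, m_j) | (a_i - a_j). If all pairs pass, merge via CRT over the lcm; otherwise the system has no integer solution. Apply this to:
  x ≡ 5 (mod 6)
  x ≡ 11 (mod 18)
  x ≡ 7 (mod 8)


Moduli 6, 18, 8 are not pairwise coprime, so CRT works modulo lcm(m_i) when all pairwise compatibility conditions hold.
Pairwise compatibility: gcd(m_i, m_j) must divide a_i - a_j for every pair.
Merge one congruence at a time:
  Start: x ≡ 5 (mod 6).
  Combine with x ≡ 11 (mod 18): gcd(6, 18) = 6; 11 - 5 = 6, which IS divisible by 6, so compatible.
    Write x = 5 + 6·t and substitute into x ≡ 11 (mod 18): 6·t ≡ 11 − 5 = 6 (mod 18).
    Divide the congruence (and modulus) by g = 6: 1·t ≡ 1 (mod 3).
    So t ≡ 1 (mod 3).
    Then x = 5 + 6·1 = 11, valid modulo lcm(6, 18) = 18: x ≡ 11 (mod 18).
  Combine with x ≡ 7 (mod 8): gcd(18, 8) = 2; 7 - 11 = -4, which IS divisible by 2, so compatible.
    Write x = 11 + 18·t and substitute into x ≡ 7 (mod 8): 18·t ≡ 7 − 11 = -4 (mod 8).
    Divide the congruence (and modulus) by g = 2: 9·t ≡ -2 (mod 4).
    Reduce coefficients mod 4: 1·t ≡ 2 (mod 4).
    So t ≡ 2 (mod 4).
    Then x = 11 + 18·2 = 47, valid modulo lcm(18, 8) = 72: x ≡ 47 (mod 72).
Verify: 47 mod 6 = 5, 47 mod 18 = 11, 47 mod 8 = 7.

x ≡ 47 (mod 72).


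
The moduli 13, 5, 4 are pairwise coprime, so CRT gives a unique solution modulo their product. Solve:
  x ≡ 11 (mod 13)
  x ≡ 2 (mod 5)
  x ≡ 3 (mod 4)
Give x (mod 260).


Moduli 13, 5, 4 are pairwise coprime; by CRT there is a unique solution modulo M = 13 · 5 · 4 = 260.
Solve pairwise, accumulating the modulus:
  Start with x ≡ 11 (mod 13).
  Combine with x ≡ 2 (mod 5): since gcd(13, 5) = 1, we get a unique residue mod 65.
    Write x = 11 + 13·t and substitute into x ≡ 2 (mod 5): 13·t ≡ 2 − 11 = -9 (mod 5).
    Reduce coefficients mod 5: 3·t ≡ 1 (mod 5).
    The inverse of 3 mod 5 is 2 (since 3·2 = 6 = 1·5 + 1), so t ≡ 2·1 = 2 ≡ 2 (mod 5).
    Then x = 11 + 13·2 = 37, valid modulo lcm(13, 5) = 65: x ≡ 37 (mod 65).
  Combine with x ≡ 3 (mod 4): since gcd(65, 4) = 1, we get a unique residue mod 260.
    Write x = 37 + 65·t and substitute into x ≡ 3 (mod 4): 65·t ≡ 3 − 37 = -34 (mod 4).
    Reduce coefficients mod 4: 1·t ≡ 2 (mod 4).
    So t ≡ 2 (mod 4).
    Then x = 37 + 65·2 = 167, valid modulo lcm(65, 4) = 260: x ≡ 167 (mod 260).
Verify: 167 mod 13 = 11 ✓, 167 mod 5 = 2 ✓, 167 mod 4 = 3 ✓.

x ≡ 167 (mod 260).


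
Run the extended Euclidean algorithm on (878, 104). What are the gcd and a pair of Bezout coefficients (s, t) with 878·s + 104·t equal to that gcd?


Euclidean algorithm on (878, 104) — divide until remainder is 0:
  878 = 8 · 104 + 46
  104 = 2 · 46 + 12
  46 = 3 · 12 + 10
  12 = 1 · 10 + 2
  10 = 5 · 2 + 0
gcd(878, 104) = 2.
Track Bezout coefficients alongside the remainders: start with r₀ = 878 = a·1 + b·0 (s = 1, t = 0) and r₁ = 104 = a·0 + b·1 (s = 0, t = 1); each new remainder r_{k+1} = r_{k-1} − q_k·r_k inherits s_{k+1} = s_{k-1} − q_k·s_k, t_{k+1} = t_{k-1} − q_k·t_k, so r_k = a·s_k + b·t_k at every step:
  q = 8: r = 46, s = 1 − 8·0 = 1, t = 0 − 8·1 = -8  (check: 878·1 + 104·(-8) = 46)
  q = 2: r = 12, s = 0 − 2·1 = -2, t = 1 − 2·(-8) = 17  (check: 878·(-2) + 104·17 = 12)
  q = 3: r = 10, s = 1 − 3·(-2) = 7, t = -8 − 3·17 = -59  (check: 878·7 + 104·(-59) = 10)
  q = 1: r = 2, s = -2 − 1·7 = -9, t = 17 − 1·(-59) = 76  (check: 878·(-9) + 104·76 = 2)
The row with r = 2 (the gcd) gives the Bezout coefficients s = -9, t = 76.
Result: 878 · (-9) + 104 · (76) = 2.

gcd(878, 104) = 2; s = -9, t = 76 (check: 878·(-9) + 104·76 = 2).


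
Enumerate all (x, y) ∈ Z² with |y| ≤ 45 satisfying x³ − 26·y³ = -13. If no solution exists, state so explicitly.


The equation is x³ - 26y³ = -13. For fixed y, x³ = 26·y³ − 13, so a solution requires the RHS to be a perfect cube.
Strategy: iterate y from -45 to 45, compute RHS = 26·y³ − 13, and check whether it is a (positive or negative) perfect cube.
Check small values of y:
  y = 0: RHS = -13 is not a perfect cube.
  y = 1: RHS = 13 is not a perfect cube.
  y = -1: RHS = -39 is not a perfect cube.
  y = 2: RHS = 195 is not a perfect cube.
  y = -2: RHS = -221 is not a perfect cube.
  y = 3: RHS = 689 is not a perfect cube.
  y = -3: RHS = -715 is not a perfect cube.
Continuing the search up to |y| = 45 finds no solutions either.
No (x, y) in the scanned range satisfies the equation.

No integer solutions with |y| ≤ 45.


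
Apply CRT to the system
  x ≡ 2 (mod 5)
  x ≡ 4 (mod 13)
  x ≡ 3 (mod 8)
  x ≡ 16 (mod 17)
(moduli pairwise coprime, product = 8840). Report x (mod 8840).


Product of moduli M = 5 · 13 · 8 · 17 = 8840.
Merge one congruence at a time:
  Start: x ≡ 2 (mod 5).
  Combine with x ≡ 4 (mod 13); new modulus lcm = 65.
    Write x = 2 + 5·t and substitute into x ≡ 4 (mod 13): 5·t ≡ 4 − 2 = 2 (mod 13).
    The inverse of 5 mod 13 is 8 (since 5·8 = 40 = 3·13 + 1), so t ≡ 8·2 = 16 ≡ 3 (mod 13).
    Then x = 2 + 5·3 = 17, valid modulo lcm(5, 13) = 65: x ≡ 17 (mod 65).
  Combine with x ≡ 3 (mod 8); new modulus lcm = 520.
    Write x = 17 + 65·t and substitute into x ≡ 3 (mod 8): 65·t ≡ 3 − 17 = -14 (mod 8).
    Reduce coefficients mod 8: 1·t ≡ 2 (mod 8).
    So t ≡ 2 (mod 8).
    Then x = 17 + 65·2 = 147, valid modulo lcm(65, 8) = 520: x ≡ 147 (mod 520).
  Combine with x ≡ 16 (mod 17); new modulus lcm = 8840.
    Write x = 147 + 520·t and substitute into x ≡ 16 (mod 17): 520·t ≡ 16 − 147 = -131 (mod 17).
    Reduce coefficients mod 17: 10·t ≡ 5 (mod 17).
    The inverse of 10 mod 17 is 12 (since 10·12 = 120 = 7·17 + 1), so t ≡ 12·5 = 60 ≡ 9 (mod 17).
    Then x = 147 + 520·9 = 4827, valid modulo lcm(520, 17) = 8840: x ≡ 4827 (mod 8840).
Verify against each original: 4827 mod 5 = 2, 4827 mod 13 = 4, 4827 mod 8 = 3, 4827 mod 17 = 16.

x ≡ 4827 (mod 8840).


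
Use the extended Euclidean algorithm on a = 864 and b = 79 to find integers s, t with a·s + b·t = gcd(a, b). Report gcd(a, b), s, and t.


Euclidean algorithm on (864, 79) — divide until remainder is 0:
  864 = 10 · 79 + 74
  79 = 1 · 74 + 5
  74 = 14 · 5 + 4
  5 = 1 · 4 + 1
  4 = 4 · 1 + 0
gcd(864, 79) = 1.
Track Bezout coefficients alongside the remainders: start with r₀ = 864 = a·1 + b·0 (s = 1, t = 0) and r₁ = 79 = a·0 + b·1 (s = 0, t = 1); each new remainder r_{k+1} = r_{k-1} − q_k·r_k inherits s_{k+1} = s_{k-1} − q_k·s_k, t_{k+1} = t_{k-1} − q_k·t_k, so r_k = a·s_k + b·t_k at every step:
  q = 10: r = 74, s = 1 − 10·0 = 1, t = 0 − 10·1 = -10  (check: 864·1 + 79·(-10) = 74)
  q = 1: r = 5, s = 0 − 1·1 = -1, t = 1 − 1·(-10) = 11  (check: 864·(-1) + 79·11 = 5)
  q = 14: r = 4, s = 1 − 14·(-1) = 15, t = -10 − 14·11 = -164  (check: 864·15 + 79·(-164) = 4)
  q = 1: r = 1, s = -1 − 1·15 = -16, t = 11 − 1·(-164) = 175  (check: 864·(-16) + 79·175 = 1)
The row with r = 1 (the gcd) gives the Bezout coefficients s = -16, t = 175.
Result: 864 · (-16) + 79 · (175) = 1.

gcd(864, 79) = 1; s = -16, t = 175 (check: 864·(-16) + 79·175 = 1).


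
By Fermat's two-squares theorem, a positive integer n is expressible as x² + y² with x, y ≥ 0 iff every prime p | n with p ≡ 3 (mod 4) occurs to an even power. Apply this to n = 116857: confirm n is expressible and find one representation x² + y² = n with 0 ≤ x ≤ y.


Step 1: Factor n = 116857 = 13 · 89 · 101.
Step 2: Check the mod-4 condition on each prime factor: 13 ≡ 1 (mod 4), exponent 1; 89 ≡ 1 (mod 4), exponent 1; 101 ≡ 1 (mod 4), exponent 1.
All primes ≡ 3 (mod 4) appear to even exponent (or don't appear), so by the two-squares theorem n IS expressible as a sum of two squares.
Step 3: Build a representation. Here n = 13 · 89 · 101 is a product of primes ≡ 1 (mod 4). Each prime p ≡ 1 (mod 4) is itself a sum of two squares; find a² by testing p − a² for a perfect square:
  13: 13 − 1² = 12, 13 − 2² = 9 = 3² ⇒ 13 = 2² + 3².
  89: 89 − 1² = 88, 89 − 2² = 85, 89 − 3² = 80, 89 − 4² = 73, 89 − 5² = 64 = 8² ⇒ 89 = 5² + 8².
  101: 101 − 1² = 100 = 10² ⇒ 101 = 1² + 10².
  Combine using the Brahmagupta–Fibonacci identity (a² + b²)(c² + d²) = (ac − bd)² + (ad + bc)² = (ac + bd)² + (ad − bc)²:
  13 · 89 = 1157: from (2² + 3²)(5² + 8²), take (2·5 − 3·8, 2·8 + 3·5) = (10 − 24, 16 + 15) = (-14, 31); dropping signs (only squares matter) gives (14, 31); check 14² + 31² = 196 + 961 = 1157 ✓.
  1157 · 101 = 116857: from (14² + 31²)(1² + 10²), take (14·1 − 31·10, 14·10 + 31·1) = (14 − 310, 140 + 31) = (-296, 171); dropping signs (only squares matter) gives (296, 171); check 296² + 171² = 87616 + 29241 = 116857 ✓.
Step 4: Order so x ≤ y and verify: 171² + 296² = 29241 + 87616 = 116857 = n. ✓

n = 116857 = 171² + 296² (one valid representation with x ≤ y).


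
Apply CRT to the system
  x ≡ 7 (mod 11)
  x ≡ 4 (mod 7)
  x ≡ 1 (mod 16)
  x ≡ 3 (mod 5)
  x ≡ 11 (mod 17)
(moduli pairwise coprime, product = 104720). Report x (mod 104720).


Product of moduli M = 11 · 7 · 16 · 5 · 17 = 104720.
Merge one congruence at a time:
  Start: x ≡ 7 (mod 11).
  Combine with x ≡ 4 (mod 7); new modulus lcm = 77.
    Write x = 7 + 11·t and substitute into x ≡ 4 (mod 7): 11·t ≡ 4 − 7 = -3 (mod 7).
    Reduce coefficients mod 7: 4·t ≡ 4 (mod 7).
    The inverse of 4 mod 7 is 2 (since 4·2 = 8 = 1·7 + 1), so t ≡ 2·4 = 8 ≡ 1 (mod 7).
    Then x = 7 + 11·1 = 18, valid modulo lcm(11, 7) = 77: x ≡ 18 (mod 77).
  Combine with x ≡ 1 (mod 16); new modulus lcm = 1232.
    Write x = 18 + 77·t and substitute into x ≡ 1 (mod 16): 77·t ≡ 1 − 18 = -17 (mod 16).
    Reduce coefficients mod 16: 13·t ≡ 15 (mod 16).
    The inverse of 13 mod 16 is 5 (since 13·5 = 65 = 4·16 + 1), so t ≡ 5·15 = 75 ≡ 11 (mod 16).
    Then x = 18 + 77·11 = 865, valid modulo lcm(77, 16) = 1232: x ≡ 865 (mod 1232).
  Combine with x ≡ 3 (mod 5); new modulus lcm = 6160.
    Write x = 865 + 1232·t and substitute into x ≡ 3 (mod 5): 1232·t ≡ 3 − 865 = -862 (mod 5).
    Reduce coefficients mod 5: 2·t ≡ 3 (mod 5).
    The inverse of 2 mod 5 is 3 (since 2·3 = 6 = 1·5 + 1), so t ≡ 3·3 = 9 ≡ 4 (mod 5).
    Then x = 865 + 1232·4 = 5793, valid modulo lcm(1232, 5) = 6160: x ≡ 5793 (mod 6160).
  Combine with x ≡ 11 (mod 17); new modulus lcm = 104720.
    Write x = 5793 + 6160·t and substitute into x ≡ 11 (mod 17): 6160·t ≡ 11 − 5793 = -5782 (mod 17).
    Reduce coefficients mod 17: 6·t ≡ 15 (mod 17).
    The inverse of 6 mod 17 is 3 (since 6·3 = 18 = 1·17 + 1), so t ≡ 3·15 = 45 ≡ 11 (mod 17).
    Then x = 5793 + 6160·11 = 73553, valid modulo lcm(6160, 17) = 104720: x ≡ 73553 (mod 104720).
Verify against each original: 73553 mod 11 = 7, 73553 mod 7 = 4, 73553 mod 16 = 1, 73553 mod 5 = 3, 73553 mod 17 = 11.

x ≡ 73553 (mod 104720).


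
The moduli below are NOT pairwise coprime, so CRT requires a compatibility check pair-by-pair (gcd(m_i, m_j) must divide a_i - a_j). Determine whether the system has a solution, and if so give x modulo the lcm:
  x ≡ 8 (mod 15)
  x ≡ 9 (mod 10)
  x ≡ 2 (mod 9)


Moduli 15, 10, 9 are not pairwise coprime, so CRT works modulo lcm(m_i) when all pairwise compatibility conditions hold.
Pairwise compatibility: gcd(m_i, m_j) must divide a_i - a_j for every pair.
Merge one congruence at a time:
  Start: x ≡ 8 (mod 15).
  Combine with x ≡ 9 (mod 10): gcd(15, 10) = 5, and 9 - 8 = 1 is NOT divisible by 5.
    ⇒ system is inconsistent (no integer solution).

No solution (the system is inconsistent).


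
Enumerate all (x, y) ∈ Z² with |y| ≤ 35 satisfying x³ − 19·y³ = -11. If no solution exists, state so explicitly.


The equation is x³ - 19y³ = -11. For fixed y, x³ = 19·y³ − 11, so a solution requires the RHS to be a perfect cube.
Strategy: iterate y from -35 to 35, compute RHS = 19·y³ − 11, and check whether it is a (positive or negative) perfect cube.
Check small values of y:
  y = 0: RHS = -11 is not a perfect cube.
  y = 1: RHS = 8 = (2)³ ⇒ x = 2 works.
  y = -1: RHS = -30 is not a perfect cube.
  y = 2: RHS = 141 is not a perfect cube.
  y = -2: RHS = -163 is not a perfect cube.
  y = 3: RHS = 502 is not a perfect cube.
  y = -3: RHS = -524 is not a perfect cube.
Continuing the search up to |y| = 35 finds no further solutions beyond those listed.
Collected solutions: (2, 1).

Solutions (with |y| ≤ 35): (2, 1).


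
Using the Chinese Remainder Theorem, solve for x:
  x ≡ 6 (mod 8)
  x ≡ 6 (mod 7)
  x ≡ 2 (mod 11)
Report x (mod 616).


Moduli 8, 7, 11 are pairwise coprime; by CRT there is a unique solution modulo M = 8 · 7 · 11 = 616.
Solve pairwise, accumulating the modulus:
  Start with x ≡ 6 (mod 8).
  Combine with x ≡ 6 (mod 7): since gcd(8, 7) = 1, we get a unique residue mod 56.
    Write x = 6 + 8·t and substitute into x ≡ 6 (mod 7): 8·t ≡ 6 − 6 = 0 (mod 7).
    Reduce coefficients mod 7: 1·t ≡ 0 (mod 7).
    So t ≡ 0 (mod 7).
    Then x = 6 + 8·0 = 6, valid modulo lcm(8, 7) = 56: x ≡ 6 (mod 56).
  Combine with x ≡ 2 (mod 11): since gcd(56, 11) = 1, we get a unique residue mod 616.
    Write x = 6 + 56·t and substitute into x ≡ 2 (mod 11): 56·t ≡ 2 − 6 = -4 (mod 11).
    Reduce coefficients mod 11: 1·t ≡ 7 (mod 11).
    So t ≡ 7 (mod 11).
    Then x = 6 + 56·7 = 398, valid modulo lcm(56, 11) = 616: x ≡ 398 (mod 616).
Verify: 398 mod 8 = 6 ✓, 398 mod 7 = 6 ✓, 398 mod 11 = 2 ✓.

x ≡ 398 (mod 616).


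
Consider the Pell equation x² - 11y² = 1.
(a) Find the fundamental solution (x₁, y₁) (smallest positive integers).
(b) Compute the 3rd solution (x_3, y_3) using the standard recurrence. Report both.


Step 1: Find the fundamental solution (x₁, y₁) of x² - 11y² = 1.
  Expand √11 as a continued fraction. a₀ = ⌊√11⌋ = 3; iterate m_{k+1} = d_k·a_k − m_k, d_{k+1} = (11 − m_{k+1}²)/d_k, a_{k+1} = ⌊(a₀ + m_{k+1})/d_{k+1}⌋ (starting m₀ = 0, d₀ = 1), with convergents p_k = a_k·p_{k-1} + p_{k-2}, q_k = a_k·q_{k-1} + q_{k-2} (p₋₁ = 1, q₋₁ = 0):
  k = 0: a₀ = 3; p₀/q₀ = 3/1; p₀² − 11·q₀² = 9 − 11 = -2.
  k = 1: m = 3, d = 2, a = ⌊(3 + 3)/2⌋ = 3; p/q = (3·3 + 1)/(3·1 + 0) = 10/3; p² − 11·q² = 100 − 99 = 1.
  The first convergent with p² − 11·q² = 1 gives the fundamental solution (x₁, y₁) = (10, 3).
Step 2: Apply the recurrence (x_{n+1}, y_{n+1}) = (x₁x_n + 11y₁y_n, x₁y_n + y₁x_n) repeatedly.
  From (x_1, y_1) = (10, 3): x_2 = 10·10 + 11·3·3 = 199; y_2 = 10·3 + 3·10 = 60.
  From (x_2, y_2) = (199, 60): x_3 = 10·199 + 11·3·60 = 3970; y_3 = 10·60 + 3·199 = 1197.
Step 3: Verify x_3² - 11·y_3² = 15760900 - 15760899 = 1 (should be 1). ✓

(x_1, y_1) = (10, 3); (x_3, y_3) = (3970, 1197).


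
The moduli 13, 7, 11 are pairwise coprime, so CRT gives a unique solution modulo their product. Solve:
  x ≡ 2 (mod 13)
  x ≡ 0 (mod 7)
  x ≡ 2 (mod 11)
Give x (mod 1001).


Moduli 13, 7, 11 are pairwise coprime; by CRT there is a unique solution modulo M = 13 · 7 · 11 = 1001.
Solve pairwise, accumulating the modulus:
  Start with x ≡ 2 (mod 13).
  Combine with x ≡ 0 (mod 7): since gcd(13, 7) = 1, we get a unique residue mod 91.
    Write x = 2 + 13·t and substitute into x ≡ 0 (mod 7): 13·t ≡ 0 − 2 = -2 (mod 7).
    Reduce coefficients mod 7: 6·t ≡ 5 (mod 7).
    The inverse of 6 mod 7 is 6 (since 6·6 = 36 = 5·7 + 1), so t ≡ 6·5 = 30 ≡ 2 (mod 7).
    Then x = 2 + 13·2 = 28, valid modulo lcm(13, 7) = 91: x ≡ 28 (mod 91).
  Combine with x ≡ 2 (mod 11): since gcd(91, 11) = 1, we get a unique residue mod 1001.
    Write x = 28 + 91·t and substitute into x ≡ 2 (mod 11): 91·t ≡ 2 − 28 = -26 (mod 11).
    Reduce coefficients mod 11: 3·t ≡ 7 (mod 11).
    The inverse of 3 mod 11 is 4 (since 3·4 = 12 = 1·11 + 1), so t ≡ 4·7 = 28 ≡ 6 (mod 11).
    Then x = 28 + 91·6 = 574, valid modulo lcm(91, 11) = 1001: x ≡ 574 (mod 1001).
Verify: 574 mod 13 = 2 ✓, 574 mod 7 = 0 ✓, 574 mod 11 = 2 ✓.

x ≡ 574 (mod 1001).


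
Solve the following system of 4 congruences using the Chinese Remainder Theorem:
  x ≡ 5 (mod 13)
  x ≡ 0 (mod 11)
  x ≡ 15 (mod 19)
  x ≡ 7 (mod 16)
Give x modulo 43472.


Product of moduli M = 13 · 11 · 19 · 16 = 43472.
Merge one congruence at a time:
  Start: x ≡ 5 (mod 13).
  Combine with x ≡ 0 (mod 11); new modulus lcm = 143.
    Write x = 5 + 13·t and substitute into x ≡ 0 (mod 11): 13·t ≡ 0 − 5 = -5 (mod 11).
    Reduce coefficients mod 11: 2·t ≡ 6 (mod 11).
    The inverse of 2 mod 11 is 6 (since 2·6 = 12 = 1·11 + 1), so t ≡ 6·6 = 36 ≡ 3 (mod 11).
    Then x = 5 + 13·3 = 44, valid modulo lcm(13, 11) = 143: x ≡ 44 (mod 143).
  Combine with x ≡ 15 (mod 19); new modulus lcm = 2717.
    Write x = 44 + 143·t and substitute into x ≡ 15 (mod 19): 143·t ≡ 15 − 44 = -29 (mod 19).
    Reduce coefficients mod 19: 10·t ≡ 9 (mod 19).
    The inverse of 10 mod 19 is 2 (since 10·2 = 20 = 1·19 + 1), so t ≡ 2·9 = 18 ≡ 18 (mod 19).
    Then x = 44 + 143·18 = 2618, valid modulo lcm(143, 19) = 2717: x ≡ 2618 (mod 2717).
  Combine with x ≡ 7 (mod 16); new modulus lcm = 43472.
    Write x = 2618 + 2717·t and substitute into x ≡ 7 (mod 16): 2717·t ≡ 7 − 2618 = -2611 (mod 16).
    Reduce coefficients mod 16: 13·t ≡ 13 (mod 16).
    The inverse of 13 mod 16 is 5 (since 13·5 = 65 = 4·16 + 1), so t ≡ 5·13 = 65 ≡ 1 (mod 16).
    Then x = 2618 + 2717·1 = 5335, valid modulo lcm(2717, 16) = 43472: x ≡ 5335 (mod 43472).
Verify against each original: 5335 mod 13 = 5, 5335 mod 11 = 0, 5335 mod 19 = 15, 5335 mod 16 = 7.

x ≡ 5335 (mod 43472).


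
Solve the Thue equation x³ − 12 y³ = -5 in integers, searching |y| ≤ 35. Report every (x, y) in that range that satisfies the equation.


The equation is x³ - 12y³ = -5. For fixed y, x³ = 12·y³ − 5, so a solution requires the RHS to be a perfect cube.
Strategy: iterate y from -35 to 35, compute RHS = 12·y³ − 5, and check whether it is a (positive or negative) perfect cube.
Check small values of y:
  y = 0: RHS = -5 is not a perfect cube.
  y = 1: RHS = 7 is not a perfect cube.
  y = -1: RHS = -17 is not a perfect cube.
  y = 2: RHS = 91 is not a perfect cube.
  y = -2: RHS = -101 is not a perfect cube.
  y = 3: RHS = 319 is not a perfect cube.
  y = -3: RHS = -329 is not a perfect cube.
Continuing the search up to |y| = 35 finds no solutions either.
No (x, y) in the scanned range satisfies the equation.

No integer solutions with |y| ≤ 35.


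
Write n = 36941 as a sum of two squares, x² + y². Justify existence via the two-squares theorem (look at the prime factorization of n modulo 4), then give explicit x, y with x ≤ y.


Step 1: Factor n = 36941 = 17 · 41 · 53.
Step 2: Check the mod-4 condition on each prime factor: 17 ≡ 1 (mod 4), exponent 1; 41 ≡ 1 (mod 4), exponent 1; 53 ≡ 1 (mod 4), exponent 1.
All primes ≡ 3 (mod 4) appear to even exponent (or don't appear), so by the two-squares theorem n IS expressible as a sum of two squares.
Step 3: Build a representation. Here n = 17 · 41 · 53 is a product of primes ≡ 1 (mod 4). Each prime p ≡ 1 (mod 4) is itself a sum of two squares; find a² by testing p − a² for a perfect square:
  17: 17 − 1² = 16 = 4² ⇒ 17 = 1² + 4².
  41: 41 − 1² = 40, 41 − 2² = 37, 41 − 3² = 32, 41 − 4² = 25 = 5² ⇒ 41 = 4² + 5².
  53: 53 − 1² = 52, 53 − 2² = 49 = 7² ⇒ 53 = 2² + 7².
  Combine using the Brahmagupta–Fibonacci identity (a² + b²)(c² + d²) = (ac − bd)² + (ad + bc)² = (ac + bd)² + (ad − bc)²:
  17 · 41 = 697: from (1² + 4²)(4² + 5²), take (1·4 − 4·5, 1·5 + 4·4) = (4 − 20, 5 + 16) = (-16, 21); dropping signs (only squares matter) gives (16, 21); check 16² + 21² = 256 + 441 = 697 ✓.
  697 · 53 = 36941: from (16² + 21²)(2² + 7²), take (16·2 − 21·7, 16·7 + 21·2) = (32 − 147, 112 + 42) = (-115, 154); dropping signs (only squares matter) gives (115, 154); check 115² + 154² = 13225 + 23716 = 36941 ✓.
Step 4: Order so x ≤ y and verify: 115² + 154² = 13225 + 23716 = 36941 = n. ✓

n = 36941 = 115² + 154² (one valid representation with x ≤ y).


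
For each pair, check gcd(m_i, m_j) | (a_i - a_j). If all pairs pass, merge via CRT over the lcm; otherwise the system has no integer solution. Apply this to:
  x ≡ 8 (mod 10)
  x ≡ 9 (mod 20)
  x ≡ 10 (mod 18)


Moduli 10, 20, 18 are not pairwise coprime, so CRT works modulo lcm(m_i) when all pairwise compatibility conditions hold.
Pairwise compatibility: gcd(m_i, m_j) must divide a_i - a_j for every pair.
Merge one congruence at a time:
  Start: x ≡ 8 (mod 10).
  Combine with x ≡ 9 (mod 20): gcd(10, 20) = 10, and 9 - 8 = 1 is NOT divisible by 10.
    ⇒ system is inconsistent (no integer solution).

No solution (the system is inconsistent).


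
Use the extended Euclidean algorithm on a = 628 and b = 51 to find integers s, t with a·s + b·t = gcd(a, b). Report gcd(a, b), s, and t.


Euclidean algorithm on (628, 51) — divide until remainder is 0:
  628 = 12 · 51 + 16
  51 = 3 · 16 + 3
  16 = 5 · 3 + 1
  3 = 3 · 1 + 0
gcd(628, 51) = 1.
Track Bezout coefficients alongside the remainders: start with r₀ = 628 = a·1 + b·0 (s = 1, t = 0) and r₁ = 51 = a·0 + b·1 (s = 0, t = 1); each new remainder r_{k+1} = r_{k-1} − q_k·r_k inherits s_{k+1} = s_{k-1} − q_k·s_k, t_{k+1} = t_{k-1} − q_k·t_k, so r_k = a·s_k + b·t_k at every step:
  q = 12: r = 16, s = 1 − 12·0 = 1, t = 0 − 12·1 = -12  (check: 628·1 + 51·(-12) = 16)
  q = 3: r = 3, s = 0 − 3·1 = -3, t = 1 − 3·(-12) = 37  (check: 628·(-3) + 51·37 = 3)
  q = 5: r = 1, s = 1 − 5·(-3) = 16, t = -12 − 5·37 = -197  (check: 628·16 + 51·(-197) = 1)
The row with r = 1 (the gcd) gives the Bezout coefficients s = 16, t = -197.
Result: 628 · (16) + 51 · (-197) = 1.

gcd(628, 51) = 1; s = 16, t = -197 (check: 628·16 + 51·(-197) = 1).


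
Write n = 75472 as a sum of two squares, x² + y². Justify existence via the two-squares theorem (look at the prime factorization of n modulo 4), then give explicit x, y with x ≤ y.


Step 1: Factor n = 75472 = 2^4 · 53 · 89.
Step 2: Check the mod-4 condition on each prime factor: 2 = 2 (special); 53 ≡ 1 (mod 4), exponent 1; 89 ≡ 1 (mod 4), exponent 1.
All primes ≡ 3 (mod 4) appear to even exponent (or don't appear), so by the two-squares theorem n IS expressible as a sum of two squares.
Step 3: Build a representation. Group n = k² · m with k = 4 and m = 53 · 89 = 4717 (a product of primes ≡ 1 (mod 4)); a representation of m scales to one of n via (k·x)² + (k·y)² = k²(x² + y²). Each prime p ≡ 1 (mod 4) is itself a sum of two squares; find a² by testing p − a² for a perfect square:
  53: 53 − 1² = 52, 53 − 2² = 49 = 7² ⇒ 53 = 2² + 7².
  89: 89 − 1² = 88, 89 − 2² = 85, 89 − 3² = 80, 89 − 4² = 73, 89 − 5² = 64 = 8² ⇒ 89 = 5² + 8².
  Combine using the Brahmagupta–Fibonacci identity (a² + b²)(c² + d²) = (ac − bd)² + (ad + bc)² = (ac + bd)² + (ad − bc)²:
  53 · 89 = 4717: from (2² + 7²)(5² + 8²), take (2·5 − 7·8, 2·8 + 7·5) = (10 − 56, 16 + 35) = (-46, 51); dropping signs (only squares matter) gives (46, 51); check 46² + 51² = 2116 + 2601 = 4717 ✓.
  Scale by k = 4: (4·46, 4·51) = (184, 204).
Step 4: Order so x ≤ y and verify: 184² + 204² = 33856 + 41616 = 75472 = n. ✓

n = 75472 = 184² + 204² (one valid representation with x ≤ y).


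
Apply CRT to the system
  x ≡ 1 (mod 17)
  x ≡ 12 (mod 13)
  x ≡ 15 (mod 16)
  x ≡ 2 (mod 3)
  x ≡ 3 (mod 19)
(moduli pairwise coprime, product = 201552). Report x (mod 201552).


Product of moduli M = 17 · 13 · 16 · 3 · 19 = 201552.
Merge one congruence at a time:
  Start: x ≡ 1 (mod 17).
  Combine with x ≡ 12 (mod 13); new modulus lcm = 221.
    Write x = 1 + 17·t and substitute into x ≡ 12 (mod 13): 17·t ≡ 12 − 1 = 11 (mod 13).
    Reduce coefficients mod 13: 4·t ≡ 11 (mod 13).
    The inverse of 4 mod 13 is 10 (since 4·10 = 40 = 3·13 + 1), so t ≡ 10·11 = 110 ≡ 6 (mod 13).
    Then x = 1 + 17·6 = 103, valid modulo lcm(17, 13) = 221: x ≡ 103 (mod 221).
  Combine with x ≡ 15 (mod 16); new modulus lcm = 3536.
    Write x = 103 + 221·t and substitute into x ≡ 15 (mod 16): 221·t ≡ 15 − 103 = -88 (mod 16).
    Reduce coefficients mod 16: 13·t ≡ 8 (mod 16).
    The inverse of 13 mod 16 is 5 (since 13·5 = 65 = 4·16 + 1), so t ≡ 5·8 = 40 ≡ 8 (mod 16).
    Then x = 103 + 221·8 = 1871, valid modulo lcm(221, 16) = 3536: x ≡ 1871 (mod 3536).
  Combine with x ≡ 2 (mod 3); new modulus lcm = 10608.
    Write x = 1871 + 3536·t and substitute into x ≡ 2 (mod 3): 3536·t ≡ 2 − 1871 = -1869 (mod 3).
    Reduce coefficients mod 3: 2·t ≡ 0 (mod 3).
    The inverse of 2 mod 3 is 2 (since 2·2 = 4 = 1·3 + 1), so t ≡ 2·0 = 0 ≡ 0 (mod 3).
    Then x = 1871 + 3536·0 = 1871, valid modulo lcm(3536, 3) = 10608: x ≡ 1871 (mod 10608).
  Combine with x ≡ 3 (mod 19); new modulus lcm = 201552.
    Write x = 1871 + 10608·t and substitute into x ≡ 3 (mod 19): 10608·t ≡ 3 − 1871 = -1868 (mod 19).
    Reduce coefficients mod 19: 6·t ≡ 13 (mod 19).
    The inverse of 6 mod 19 is 16 (since 6·16 = 96 = 5·19 + 1), so t ≡ 16·13 = 208 ≡ 18 (mod 19).
    Then x = 1871 + 10608·18 = 192815, valid modulo lcm(10608, 19) = 201552: x ≡ 192815 (mod 201552).
Verify against each original: 192815 mod 17 = 1, 192815 mod 13 = 12, 192815 mod 16 = 15, 192815 mod 3 = 2, 192815 mod 19 = 3.

x ≡ 192815 (mod 201552).


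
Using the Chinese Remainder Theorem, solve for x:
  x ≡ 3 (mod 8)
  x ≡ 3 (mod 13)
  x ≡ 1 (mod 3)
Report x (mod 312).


Moduli 8, 13, 3 are pairwise coprime; by CRT there is a unique solution modulo M = 8 · 13 · 3 = 312.
Solve pairwise, accumulating the modulus:
  Start with x ≡ 3 (mod 8).
  Combine with x ≡ 3 (mod 13): since gcd(8, 13) = 1, we get a unique residue mod 104.
    Write x = 3 + 8·t and substitute into x ≡ 3 (mod 13): 8·t ≡ 3 − 3 = 0 (mod 13).
    The inverse of 8 mod 13 is 5 (since 8·5 = 40 = 3·13 + 1), so t ≡ 5·0 = 0 ≡ 0 (mod 13).
    Then x = 3 + 8·0 = 3, valid modulo lcm(8, 13) = 104: x ≡ 3 (mod 104).
  Combine with x ≡ 1 (mod 3): since gcd(104, 3) = 1, we get a unique residue mod 312.
    Write x = 3 + 104·t and substitute into x ≡ 1 (mod 3): 104·t ≡ 1 − 3 = -2 (mod 3).
    Reduce coefficients mod 3: 2·t ≡ 1 (mod 3).
    The inverse of 2 mod 3 is 2 (since 2·2 = 4 = 1·3 + 1), so t ≡ 2·1 = 2 ≡ 2 (mod 3).
    Then x = 3 + 104·2 = 211, valid modulo lcm(104, 3) = 312: x ≡ 211 (mod 312).
Verify: 211 mod 8 = 3 ✓, 211 mod 13 = 3 ✓, 211 mod 3 = 1 ✓.

x ≡ 211 (mod 312).


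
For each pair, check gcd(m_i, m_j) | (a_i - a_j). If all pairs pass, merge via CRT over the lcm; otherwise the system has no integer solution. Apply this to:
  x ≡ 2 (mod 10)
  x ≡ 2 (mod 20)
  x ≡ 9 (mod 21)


Moduli 10, 20, 21 are not pairwise coprime, so CRT works modulo lcm(m_i) when all pairwise compatibility conditions hold.
Pairwise compatibility: gcd(m_i, m_j) must divide a_i - a_j for every pair.
Merge one congruence at a time:
  Start: x ≡ 2 (mod 10).
  Combine with x ≡ 2 (mod 20): gcd(10, 20) = 10; 2 - 2 = 0, which IS divisible by 10, so compatible.
    Write x = 2 + 10·t and substitute into x ≡ 2 (mod 20): 10·t ≡ 2 − 2 = 0 (mod 20).
    Divide the congruence (and modulus) by g = 10: 1·t ≡ 0 (mod 2).
    So t ≡ 0 (mod 2).
    Then x = 2 + 10·0 = 2, valid modulo lcm(10, 20) = 20: x ≡ 2 (mod 20).
  Combine with x ≡ 9 (mod 21): gcd(20, 21) = 1; 9 - 2 = 7, which IS divisible by 1, so compatible.
    Write x = 2 + 20·t and substitute into x ≡ 9 (mod 21): 20·t ≡ 9 − 2 = 7 (mod 21).
    The inverse of 20 mod 21 is 20 (since 20·20 = 400 = 19·21 + 1), so t ≡ 20·7 = 140 ≡ 14 (mod 21).
    Then x = 2 + 20·14 = 282, valid modulo lcm(20, 21) = 420: x ≡ 282 (mod 420).
Verify: 282 mod 10 = 2, 282 mod 20 = 2, 282 mod 21 = 9.

x ≡ 282 (mod 420).


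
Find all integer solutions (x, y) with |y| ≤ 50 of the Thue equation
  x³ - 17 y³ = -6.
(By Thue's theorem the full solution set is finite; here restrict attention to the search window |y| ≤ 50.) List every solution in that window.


The equation is x³ - 17y³ = -6. For fixed y, x³ = 17·y³ − 6, so a solution requires the RHS to be a perfect cube.
Strategy: iterate y from -50 to 50, compute RHS = 17·y³ − 6, and check whether it is a (positive or negative) perfect cube.
Check small values of y:
  y = 0: RHS = -6 is not a perfect cube.
  y = 1: RHS = 11 is not a perfect cube.
  y = -1: RHS = -23 is not a perfect cube.
  y = 2: RHS = 130 is not a perfect cube.
  y = -2: RHS = -142 is not a perfect cube.
  y = 3: RHS = 453 is not a perfect cube.
  y = -3: RHS = -465 is not a perfect cube.
Continuing the search up to |y| = 50 finds no solutions either.
No (x, y) in the scanned range satisfies the equation.

No integer solutions with |y| ≤ 50.


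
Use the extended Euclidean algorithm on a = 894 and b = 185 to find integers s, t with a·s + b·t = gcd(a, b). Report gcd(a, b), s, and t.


Euclidean algorithm on (894, 185) — divide until remainder is 0:
  894 = 4 · 185 + 154
  185 = 1 · 154 + 31
  154 = 4 · 31 + 30
  31 = 1 · 30 + 1
  30 = 30 · 1 + 0
gcd(894, 185) = 1.
Track Bezout coefficients alongside the remainders: start with r₀ = 894 = a·1 + b·0 (s = 1, t = 0) and r₁ = 185 = a·0 + b·1 (s = 0, t = 1); each new remainder r_{k+1} = r_{k-1} − q_k·r_k inherits s_{k+1} = s_{k-1} − q_k·s_k, t_{k+1} = t_{k-1} − q_k·t_k, so r_k = a·s_k + b·t_k at every step:
  q = 4: r = 154, s = 1 − 4·0 = 1, t = 0 − 4·1 = -4  (check: 894·1 + 185·(-4) = 154)
  q = 1: r = 31, s = 0 − 1·1 = -1, t = 1 − 1·(-4) = 5  (check: 894·(-1) + 185·5 = 31)
  q = 4: r = 30, s = 1 − 4·(-1) = 5, t = -4 − 4·5 = -24  (check: 894·5 + 185·(-24) = 30)
  q = 1: r = 1, s = -1 − 1·5 = -6, t = 5 − 1·(-24) = 29  (check: 894·(-6) + 185·29 = 1)
The row with r = 1 (the gcd) gives the Bezout coefficients s = -6, t = 29.
Result: 894 · (-6) + 185 · (29) = 1.

gcd(894, 185) = 1; s = -6, t = 29 (check: 894·(-6) + 185·29 = 1).


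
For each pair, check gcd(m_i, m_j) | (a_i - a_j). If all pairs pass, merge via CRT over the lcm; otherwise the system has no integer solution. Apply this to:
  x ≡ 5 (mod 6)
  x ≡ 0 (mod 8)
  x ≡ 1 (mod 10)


Moduli 6, 8, 10 are not pairwise coprime, so CRT works modulo lcm(m_i) when all pairwise compatibility conditions hold.
Pairwise compatibility: gcd(m_i, m_j) must divide a_i - a_j for every pair.
Merge one congruence at a time:
  Start: x ≡ 5 (mod 6).
  Combine with x ≡ 0 (mod 8): gcd(6, 8) = 2, and 0 - 5 = -5 is NOT divisible by 2.
    ⇒ system is inconsistent (no integer solution).

No solution (the system is inconsistent).
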